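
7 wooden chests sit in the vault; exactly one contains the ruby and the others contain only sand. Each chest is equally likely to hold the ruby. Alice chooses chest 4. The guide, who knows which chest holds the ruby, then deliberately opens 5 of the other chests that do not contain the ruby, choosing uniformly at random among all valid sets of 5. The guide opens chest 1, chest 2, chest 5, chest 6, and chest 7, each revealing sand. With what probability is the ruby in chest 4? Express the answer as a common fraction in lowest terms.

Consider each possible location of the ruby in turn.
If it is in any of chests 1, 2, 5, 6, and 7 (prior 1/7 each): that chest was opened and seen not to hold the prize — ruled out; weight (1/7)·0 = 0 each.
If it is in chest 3 (prior 1/7): the guide has no choice, probability 1; weight (1/7)·1 = 1/7.
If it is in chest 4 (prior 1/7): the guide has 6 equally likely choices, so probability 1/6; weight (1/7)·(1/6) = 1/42.
The weights sum to 1/6.
So P(the ruby in chest 4 | the guide opened chest 1, chest 2, chest 5, chest 6, and chest 7) = (1/42) / (1/6) = 1/7.

1/7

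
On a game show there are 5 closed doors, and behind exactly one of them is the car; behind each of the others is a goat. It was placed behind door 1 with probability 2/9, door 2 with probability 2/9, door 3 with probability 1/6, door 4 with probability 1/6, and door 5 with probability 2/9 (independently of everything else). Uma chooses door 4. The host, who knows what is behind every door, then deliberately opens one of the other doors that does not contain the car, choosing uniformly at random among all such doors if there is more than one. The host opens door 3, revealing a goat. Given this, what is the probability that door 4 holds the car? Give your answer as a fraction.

3/19

Consider each possible location of the car in turn.
If it is behind any of doors 1, 2, and 5 (prior 2/9 each): the host has 3 equally likely choices, so probability 1/3; weight (2/9)·(1/3) = 2/27 each.
If it is behind door 3 (prior 1/6): the host opened door 3, so this case is ruled out; weight (1/6)·0 = 0.
If it is behind door 4 (prior 1/6): the host has 4 equally likely choices, so probability 1/4; weight (1/6)·(1/4) = 1/24.
The weights sum to 19/72.
So P(the car behind door 4 | the host opened door 3) = (1/24) / (19/72) = 3/19.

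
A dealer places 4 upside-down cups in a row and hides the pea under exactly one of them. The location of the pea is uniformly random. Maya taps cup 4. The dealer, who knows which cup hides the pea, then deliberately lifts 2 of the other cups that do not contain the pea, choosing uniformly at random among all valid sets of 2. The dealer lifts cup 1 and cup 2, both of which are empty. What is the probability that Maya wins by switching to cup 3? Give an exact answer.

3/4

Consider each possible location of the pea in turn.
If it is under either of cups 1 and 2 (prior 1/4 each): that cup was opened and seen not to hold the prize — ruled out; weight (1/4)·0 = 0 each.
If it is under cup 3 (prior 1/4): the dealer has no choice, probability 1; weight (1/4)·1 = 1/4.
If it is under cup 4 (prior 1/4): the dealer has 3 equally likely choices, so probability 1/3; weight (1/4)·(1/3) = 1/12.
The weights sum to 1/3.
So P(the pea under cup 3 | the dealer opened cup 1 and cup 2) = (1/4) / (1/3) = 3/4.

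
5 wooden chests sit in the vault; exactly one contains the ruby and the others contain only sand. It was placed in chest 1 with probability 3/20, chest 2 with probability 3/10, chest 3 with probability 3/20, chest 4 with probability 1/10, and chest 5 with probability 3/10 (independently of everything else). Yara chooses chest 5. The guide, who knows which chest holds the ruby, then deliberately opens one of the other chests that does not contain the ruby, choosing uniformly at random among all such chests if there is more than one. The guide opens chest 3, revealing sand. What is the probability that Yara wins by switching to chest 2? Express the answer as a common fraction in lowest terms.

12/31

Consider each possible location of the ruby in turn.
If it is in chest 1 (prior 3/20): the guide has 3 equally likely choices, so probability 1/3; weight (3/20)·(1/3) = 1/20.
If it is in chest 2 (prior 3/10): the guide has 3 equally likely choices, so probability 1/3; weight (3/10)·(1/3) = 1/10.
If it is in chest 3 (prior 3/20): the guide opened chest 3, so this case is ruled out; weight (3/20)·0 = 0.
If it is in chest 4 (prior 1/10): the guide has 3 equally likely choices, so probability 1/3; weight (1/10)·(1/3) = 1/30.
If it is in chest 5 (prior 3/10): the guide has 4 equally likely choices, so probability 1/4; weight (3/10)·(1/4) = 3/40.
The weights sum to 31/120.
So P(the ruby in chest 2 | the guide opened chest 3) = (1/10) / (31/120) = 12/31.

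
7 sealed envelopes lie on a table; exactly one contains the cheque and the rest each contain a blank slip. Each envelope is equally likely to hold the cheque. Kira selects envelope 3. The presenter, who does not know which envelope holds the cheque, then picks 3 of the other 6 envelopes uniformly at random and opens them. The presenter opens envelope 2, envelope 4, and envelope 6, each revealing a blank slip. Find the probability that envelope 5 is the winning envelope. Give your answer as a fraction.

Condition on the true location of the cheque.
If it is in any of envelopes 1, 3, 5, and 7 (prior 1/7 each): the presenter picks exactly this set with probability 1/20 regardless, and none is the prize; weight (1/7)·(1/20) = 1/140 each.
If it is in any of envelopes 2, 4, and 6 (prior 1/7 each): that envelope was opened and seen not to hold the prize — ruled out; weight (1/7)·0 = 0 each.
The weights sum to 1/35.
So P(the cheque in envelope 5 | the presenter opened envelope 2, envelope 4, and envelope 6) = (1/140) / (1/35) = 1/4.

1/4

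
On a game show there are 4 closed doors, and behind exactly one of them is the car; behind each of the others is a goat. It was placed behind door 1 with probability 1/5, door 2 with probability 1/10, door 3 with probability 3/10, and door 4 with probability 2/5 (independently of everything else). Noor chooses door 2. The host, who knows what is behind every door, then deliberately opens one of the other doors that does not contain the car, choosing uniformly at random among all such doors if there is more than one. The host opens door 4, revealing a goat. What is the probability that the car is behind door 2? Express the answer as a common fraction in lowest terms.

Consider each possible location of the car in turn.
If it is behind door 1 (prior 1/5): the host has 2 equally likely choices, so probability 1/2; weight (1/5)·(1/2) = 1/10.
If it is behind door 2 (prior 1/10): the host has 3 equally likely choices, so probability 1/3; weight (1/10)·(1/3) = 1/30.
If it is behind door 3 (prior 3/10): the host has 2 equally likely choices, so probability 1/2; weight (3/10)·(1/2) = 3/20.
If it is behind door 4 (prior 2/5): the host opened door 4, so this case is ruled out; weight (2/5)·0 = 0.
The weights sum to 17/60.
So P(the car behind door 2 | the host opened door 4) = (1/30) / (17/60) = 2/17.

2/17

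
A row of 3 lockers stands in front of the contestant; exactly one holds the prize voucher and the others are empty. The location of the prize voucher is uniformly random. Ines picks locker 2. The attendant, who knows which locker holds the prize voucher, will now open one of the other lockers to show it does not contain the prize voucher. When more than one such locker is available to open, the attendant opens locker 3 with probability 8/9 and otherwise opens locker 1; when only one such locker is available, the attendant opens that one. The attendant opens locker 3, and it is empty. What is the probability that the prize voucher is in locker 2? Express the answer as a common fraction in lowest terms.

Condition on the true location of the prize voucher.
If it is in locker 1 (prior 1/3): only locker 3 is available, probability 1; weight (1/3)·1 = 1/3.
If it is in locker 2 (prior 1/3): locker 3 is available, opened with probability 8/9; weight (1/3)·(8/9) = 8/27.
If it is in locker 3 (prior 1/3): the attendant opened locker 3, so this case is ruled out; weight (1/3)·0 = 0.
The weights sum to 17/27.
So P(the prize voucher in locker 2 | the attendant opened locker 3) = (8/27) / (17/27) = 8/17.

8/17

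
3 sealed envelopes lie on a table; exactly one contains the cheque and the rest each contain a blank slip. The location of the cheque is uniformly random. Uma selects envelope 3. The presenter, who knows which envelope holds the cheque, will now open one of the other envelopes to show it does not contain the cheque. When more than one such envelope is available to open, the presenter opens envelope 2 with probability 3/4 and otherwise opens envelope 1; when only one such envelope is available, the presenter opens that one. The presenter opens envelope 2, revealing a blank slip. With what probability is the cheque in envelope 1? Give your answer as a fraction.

Consider each possible location of the cheque in turn.
If it is in envelope 1 (prior 1/3): only envelope 2 is available, probability 1; weight (1/3)·1 = 1/3.
If it is in envelope 2 (prior 1/3): the presenter opened envelope 2, so this case is ruled out; weight (1/3)·0 = 0.
If it is in envelope 3 (prior 1/3): envelope 2 is available, opened with probability 3/4; weight (1/3)·(3/4) = 1/4.
The weights sum to 7/12.
So P(the cheque in envelope 1 | the presenter opened envelope 2) = (1/3) / (7/12) = 4/7.

4/7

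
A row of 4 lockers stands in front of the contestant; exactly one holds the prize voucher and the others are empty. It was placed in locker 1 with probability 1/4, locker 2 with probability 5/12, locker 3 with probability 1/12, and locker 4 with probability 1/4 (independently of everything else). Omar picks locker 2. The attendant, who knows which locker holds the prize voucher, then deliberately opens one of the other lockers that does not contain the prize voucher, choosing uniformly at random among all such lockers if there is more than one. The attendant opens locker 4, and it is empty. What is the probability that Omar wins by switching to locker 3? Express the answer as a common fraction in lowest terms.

Consider each possible location of the prize voucher in turn.
If it is in locker 1 (prior 1/4): the attendant has 2 equally likely choices, so probability 1/2; weight (1/4)·(1/2) = 1/8.
If it is in locker 2 (prior 5/12): the attendant has 3 equally likely choices, so probability 1/3; weight (5/12)·(1/3) = 5/36.
If it is in locker 3 (prior 1/12): the attendant has 2 equally likely choices, so probability 1/2; weight (1/12)·(1/2) = 1/24.
If it is in locker 4 (prior 1/4): the attendant opened locker 4, so this case is ruled out; weight (1/4)·0 = 0.
The weights sum to 11/36.
So P(the prize voucher in locker 3 | the attendant opened locker 4) = (1/24) / (11/36) = 3/22.

3/22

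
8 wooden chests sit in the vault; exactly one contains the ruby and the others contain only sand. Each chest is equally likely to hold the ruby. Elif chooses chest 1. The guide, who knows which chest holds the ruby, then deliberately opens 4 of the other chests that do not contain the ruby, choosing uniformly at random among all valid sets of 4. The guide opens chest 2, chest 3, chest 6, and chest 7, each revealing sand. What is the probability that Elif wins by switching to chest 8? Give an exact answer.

7/24

Consider each possible location of the ruby in turn.
If it is in chest 1 (prior 1/8): the guide has 35 equally likely choices, so probability 1/35; weight (1/8)·(1/35) = 1/280.
If it is in any of chests 2, 3, 6, and 7 (prior 1/8 each): that chest was opened and seen not to hold the prize — ruled out; weight (1/8)·0 = 0 each.
If it is in any of chests 4, 5, and 8 (prior 1/8 each): the guide has 15 equally likely choices, so probability 1/15; weight (1/8)·(1/15) = 1/120 each.
The weights sum to 1/35.
So P(the ruby in chest 8 | the guide opened chest 2, chest 3, chest 6, and chest 7) = (1/120) / (1/35) = 7/24.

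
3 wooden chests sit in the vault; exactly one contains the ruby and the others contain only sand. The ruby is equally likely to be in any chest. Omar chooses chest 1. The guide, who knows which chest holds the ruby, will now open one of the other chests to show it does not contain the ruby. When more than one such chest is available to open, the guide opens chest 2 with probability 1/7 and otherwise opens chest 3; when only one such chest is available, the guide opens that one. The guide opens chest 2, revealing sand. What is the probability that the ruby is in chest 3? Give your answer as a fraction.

Condition on the true location of the ruby.
If it is in chest 1 (prior 1/3): chest 2 is available, opened with probability 1/7; weight (1/3)·(1/7) = 1/21.
If it is in chest 2 (prior 1/3): the guide opened chest 2, so this case is ruled out; weight (1/3)·0 = 0.
If it is in chest 3 (prior 1/3): only chest 2 is available, probability 1; weight (1/3)·1 = 1/3.
The weights sum to 8/21.
So P(the ruby in chest 3 | the guide opened chest 2) = (1/3) / (8/21) = 7/8.

7/8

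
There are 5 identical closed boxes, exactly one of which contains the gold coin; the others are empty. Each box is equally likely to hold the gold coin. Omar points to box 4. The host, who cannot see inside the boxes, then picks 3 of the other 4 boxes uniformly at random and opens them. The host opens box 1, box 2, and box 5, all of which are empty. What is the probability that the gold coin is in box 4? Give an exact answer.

Condition on the true location of the gold coin.
If it is in any of boxes 1, 2, and 5 (prior 1/5 each): that box was opened and seen not to hold the prize — ruled out; weight (1/5)·0 = 0 each.
If it is in either of boxes 3 and 4 (prior 1/5 each): the host picks exactly this set with probability 1/4 regardless, and none is the prize; weight (1/5)·(1/4) = 1/20 each.
The weights sum to 1/10.
So P(the gold coin in box 4 | the host opened box 1, box 2, and box 5) = (1/20) / (1/10) = 1/2.

1/2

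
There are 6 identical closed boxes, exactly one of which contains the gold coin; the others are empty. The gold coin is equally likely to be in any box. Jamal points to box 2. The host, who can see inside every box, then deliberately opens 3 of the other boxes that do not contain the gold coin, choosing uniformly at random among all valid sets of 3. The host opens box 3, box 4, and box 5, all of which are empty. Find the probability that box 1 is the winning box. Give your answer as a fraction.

5/12

Apply Bayes' rule, conditioning on where the gold coin actually is.
If it is in either of boxes 1 and 6 (prior 1/6 each): the host has 4 equally likely choices, so probability 1/4; weight (1/6)·(1/4) = 1/24 each.
If it is in box 2 (prior 1/6): the host has 10 equally likely choices, so probability 1/10; weight (1/6)·(1/10) = 1/60.
If it is in any of boxes 3, 4, and 5 (prior 1/6 each): that box was opened and seen not to hold the prize — ruled out; weight (1/6)·0 = 0 each.
The weights sum to 1/10.
So P(the gold coin in box 1 | the host opened box 3, box 4, and box 5) = (1/24) / (1/10) = 5/12.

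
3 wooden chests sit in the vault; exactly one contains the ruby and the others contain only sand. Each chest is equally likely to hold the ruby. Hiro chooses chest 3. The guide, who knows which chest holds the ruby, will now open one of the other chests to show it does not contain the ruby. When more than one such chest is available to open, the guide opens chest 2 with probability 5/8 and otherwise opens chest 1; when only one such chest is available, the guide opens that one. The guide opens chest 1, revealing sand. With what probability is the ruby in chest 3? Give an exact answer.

3/11

Apply Bayes' rule, conditioning on where the ruby actually is.
If it is in chest 1 (prior 1/3): the guide opened chest 1, so this case is ruled out; weight (1/3)·0 = 0.
If it is in chest 2 (prior 1/3): only chest 1 is available, probability 1; weight (1/3)·1 = 1/3.
If it is in chest 3 (prior 1/3): chest 2 is available but not opened, probability 3/8; weight (1/3)·(3/8) = 1/8.
The weights sum to 11/24.
So P(the ruby in chest 3 | the guide opened chest 1) = (1/8) / (11/24) = 3/11.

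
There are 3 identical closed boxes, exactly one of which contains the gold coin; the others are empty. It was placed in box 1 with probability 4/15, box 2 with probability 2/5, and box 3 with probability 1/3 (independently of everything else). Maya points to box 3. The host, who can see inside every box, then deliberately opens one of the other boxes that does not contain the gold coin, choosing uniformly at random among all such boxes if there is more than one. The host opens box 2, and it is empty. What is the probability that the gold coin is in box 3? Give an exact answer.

5/13

Condition on the true location of the gold coin.
If it is in box 1 (prior 4/15): the host has no choice, probability 1; weight (4/15)·1 = 4/15.
If it is in box 2 (prior 2/5): the host opened box 2, so this case is ruled out; weight (2/5)·0 = 0.
If it is in box 3 (prior 1/3): the host has 2 equally likely choices, so probability 1/2; weight (1/3)·(1/2) = 1/6.
The weights sum to 13/30.
So P(the gold coin in box 3 | the host opened box 2) = (1/6) / (13/30) = 5/13.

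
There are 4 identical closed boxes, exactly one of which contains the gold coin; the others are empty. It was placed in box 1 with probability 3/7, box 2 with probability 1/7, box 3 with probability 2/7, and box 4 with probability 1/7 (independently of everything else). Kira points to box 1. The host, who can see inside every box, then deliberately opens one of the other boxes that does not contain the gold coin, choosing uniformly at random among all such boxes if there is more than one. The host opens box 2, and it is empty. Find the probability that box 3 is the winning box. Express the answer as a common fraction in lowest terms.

Condition on the true location of the gold coin.
If it is in box 1 (prior 3/7): the host has 3 equally likely choices, so probability 1/3; weight (3/7)·(1/3) = 1/7.
If it is in box 2 (prior 1/7): the host opened box 2, so this case is ruled out; weight (1/7)·0 = 0.
If it is in box 3 (prior 2/7): the host has 2 equally likely choices, so probability 1/2; weight (2/7)·(1/2) = 1/7.
If it is in box 4 (prior 1/7): the host has 2 equally likely choices, so probability 1/2; weight (1/7)·(1/2) = 1/14.
The weights sum to 5/14.
So P(the gold coin in box 3 | the host opened box 2) = (1/7) / (5/14) = 2/5.

2/5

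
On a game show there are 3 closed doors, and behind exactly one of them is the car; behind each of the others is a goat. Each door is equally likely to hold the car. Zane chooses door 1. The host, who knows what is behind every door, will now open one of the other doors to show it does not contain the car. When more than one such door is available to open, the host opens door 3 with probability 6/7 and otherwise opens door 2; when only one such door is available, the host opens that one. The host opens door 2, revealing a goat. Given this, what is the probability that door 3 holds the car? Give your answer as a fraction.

7/8

Apply Bayes' rule, conditioning on where the car actually is.
If it is behind door 1 (prior 1/3): door 3 is available but not opened, probability 1/7; weight (1/3)·(1/7) = 1/21.
If it is behind door 2 (prior 1/3): the host opened door 2, so this case is ruled out; weight (1/3)·0 = 0.
If it is behind door 3 (prior 1/3): only door 2 is available, probability 1; weight (1/3)·1 = 1/3.
The weights sum to 8/21.
So P(the car behind door 3 | the host opened door 2) = (1/3) / (8/21) = 7/8.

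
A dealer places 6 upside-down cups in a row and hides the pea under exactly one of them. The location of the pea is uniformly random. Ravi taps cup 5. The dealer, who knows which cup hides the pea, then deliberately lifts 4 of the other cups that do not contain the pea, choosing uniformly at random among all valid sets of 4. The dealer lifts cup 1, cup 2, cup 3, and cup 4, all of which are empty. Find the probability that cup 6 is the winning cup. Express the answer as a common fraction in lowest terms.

5/6

Condition on the true location of the pea.
If it is under any of cups 1, 2, 3, and 4 (prior 1/6 each): that cup was opened and seen not to hold the prize — ruled out; weight (1/6)·0 = 0 each.
If it is under cup 5 (prior 1/6): the dealer has 5 equally likely choices, so probability 1/5; weight (1/6)·(1/5) = 1/30.
If it is under cup 6 (prior 1/6): the dealer has no choice, probability 1; weight (1/6)·1 = 1/6.
The weights sum to 1/5.
So P(the pea under cup 6 | the dealer opened cup 1, cup 2, cup 3, and cup 4) = (1/6) / (1/5) = 5/6.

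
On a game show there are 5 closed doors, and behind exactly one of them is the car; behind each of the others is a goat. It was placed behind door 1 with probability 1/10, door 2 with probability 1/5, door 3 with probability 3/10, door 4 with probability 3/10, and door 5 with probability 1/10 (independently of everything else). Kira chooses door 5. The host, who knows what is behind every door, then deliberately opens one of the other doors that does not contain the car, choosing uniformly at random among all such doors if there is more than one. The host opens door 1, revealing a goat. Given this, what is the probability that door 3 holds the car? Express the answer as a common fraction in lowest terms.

Condition on the true location of the car.
If it is behind door 1 (prior 1/10): the host opened door 1, so this case is ruled out; weight (1/10)·0 = 0.
If it is behind door 2 (prior 1/5): the host has 3 equally likely choices, so probability 1/3; weight (1/5)·(1/3) = 1/15.
If it is behind either of doors 3 and 4 (prior 3/10 each): the host has 3 equally likely choices, so probability 1/3; weight (3/10)·(1/3) = 1/10 each.
If it is behind door 5 (prior 1/10): the host has 4 equally likely choices, so probability 1/4; weight (1/10)·(1/4) = 1/40.
The weights sum to 7/24.
So P(the car behind door 3 | the host opened door 1) = (1/10) / (7/24) = 12/35.

12/35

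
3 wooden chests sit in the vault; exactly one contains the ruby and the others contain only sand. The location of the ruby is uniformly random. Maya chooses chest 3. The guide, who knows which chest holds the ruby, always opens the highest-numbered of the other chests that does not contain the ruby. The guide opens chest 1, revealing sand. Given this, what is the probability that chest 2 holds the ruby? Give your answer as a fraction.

Condition on the true location of the ruby.
If it is in chest 1 (prior 1/3): the guide opened chest 1, so this case is ruled out; weight (1/3)·0 = 0.
If it is in chest 2 (prior 1/3): chest 1 is the highest-numbered option available, probability 1; weight (1/3)·1 = 1/3.
If it is in chest 3 (prior 1/3): the guide would have opened chest 2 instead, probability 0; weight (1/3)·0 = 0.
The weights sum to 1/3.
So P(the ruby in chest 2 | the guide opened chest 1) = (1/3) / (1/3) = 1.

1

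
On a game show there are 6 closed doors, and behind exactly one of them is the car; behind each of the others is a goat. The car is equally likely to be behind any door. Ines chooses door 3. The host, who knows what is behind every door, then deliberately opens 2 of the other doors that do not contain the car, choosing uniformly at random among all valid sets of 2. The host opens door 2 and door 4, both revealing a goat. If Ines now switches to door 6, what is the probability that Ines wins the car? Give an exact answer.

5/18

Consider each possible location of the car in turn.
If it is behind any of doors 1, 5, and 6 (prior 1/6 each): the host has 6 equally likely choices, so probability 1/6; weight (1/6)·(1/6) = 1/36 each.
If it is behind either of doors 2 and 4 (prior 1/6 each): that door was opened and seen not to hold the prize — ruled out; weight (1/6)·0 = 0 each.
If it is behind door 3 (prior 1/6): the host has 10 equally likely choices, so probability 1/10; weight (1/6)·(1/10) = 1/60.
The weights sum to 1/10.
So P(the car behind door 6 | the host opened door 2 and door 4) = (1/36) / (1/10) = 5/18.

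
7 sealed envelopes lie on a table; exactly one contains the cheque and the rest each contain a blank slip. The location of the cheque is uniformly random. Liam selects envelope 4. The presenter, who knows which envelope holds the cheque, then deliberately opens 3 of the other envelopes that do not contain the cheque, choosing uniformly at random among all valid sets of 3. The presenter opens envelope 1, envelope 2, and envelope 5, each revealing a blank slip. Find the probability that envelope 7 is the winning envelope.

Condition on the true location of the cheque.
If it is in any of envelopes 1, 2, and 5 (prior 1/7 each): that envelope was opened and seen not to hold the prize — ruled out; weight (1/7)·0 = 0 each.
If it is in any of envelopes 3, 6, and 7 (prior 1/7 each): the presenter has 10 equally likely choices, so probability 1/10; weight (1/7)·(1/10) = 1/70 each.
If it is in envelope 4 (prior 1/7): the presenter has 20 equally likely choices, so probability 1/20; weight (1/7)·(1/20) = 1/140.
The weights sum to 1/20.
So P(the cheque in envelope 7 | the presenter opened envelope 1, envelope 2, and envelope 5) = (1/70) / (1/20) = 2/7.

2/7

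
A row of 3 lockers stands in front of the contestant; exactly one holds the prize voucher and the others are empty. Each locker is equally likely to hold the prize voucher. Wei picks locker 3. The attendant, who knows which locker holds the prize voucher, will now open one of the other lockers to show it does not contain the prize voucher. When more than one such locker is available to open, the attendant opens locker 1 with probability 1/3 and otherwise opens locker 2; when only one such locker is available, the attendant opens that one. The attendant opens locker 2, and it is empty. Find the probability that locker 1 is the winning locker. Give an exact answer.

Apply Bayes' rule, conditioning on where the prize voucher actually is.
If it is in locker 1 (prior 1/3): only locker 2 is available, probability 1; weight (1/3)·1 = 1/3.
If it is in locker 2 (prior 1/3): the attendant opened locker 2, so this case is ruled out; weight (1/3)·0 = 0.
If it is in locker 3 (prior 1/3): locker 1 is available but not opened, probability 2/3; weight (1/3)·(2/3) = 2/9.
The weights sum to 5/9.
So P(the prize voucher in locker 1 | the attendant opened locker 2) = (1/3) / (5/9) = 3/5.

3/5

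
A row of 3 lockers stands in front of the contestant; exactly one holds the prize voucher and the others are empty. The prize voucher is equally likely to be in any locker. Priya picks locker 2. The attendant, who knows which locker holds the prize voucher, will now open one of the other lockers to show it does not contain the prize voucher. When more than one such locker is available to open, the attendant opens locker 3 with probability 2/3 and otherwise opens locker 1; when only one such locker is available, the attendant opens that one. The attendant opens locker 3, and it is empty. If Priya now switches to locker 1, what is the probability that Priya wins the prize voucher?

Apply Bayes' rule, conditioning on where the prize voucher actually is.
If it is in locker 1 (prior 1/3): only locker 3 is available, probability 1; weight (1/3)·1 = 1/3.
If it is in locker 2 (prior 1/3): locker 3 is available, opened with probability 2/3; weight (1/3)·(2/3) = 2/9.
If it is in locker 3 (prior 1/3): the attendant opened locker 3, so this case is ruled out; weight (1/3)·0 = 0.
The weights sum to 5/9.
So P(the prize voucher in locker 1 | the attendant opened locker 3) = (1/3) / (5/9) = 3/5.

3/5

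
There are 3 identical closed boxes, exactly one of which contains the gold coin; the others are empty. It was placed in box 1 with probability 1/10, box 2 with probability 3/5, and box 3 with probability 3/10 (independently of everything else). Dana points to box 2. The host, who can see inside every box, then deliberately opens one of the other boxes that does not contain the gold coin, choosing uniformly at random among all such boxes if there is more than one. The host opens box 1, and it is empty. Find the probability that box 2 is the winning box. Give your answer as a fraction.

1/2

Condition on the true location of the gold coin.
If it is in box 1 (prior 1/10): the host opened box 1, so this case is ruled out; weight (1/10)·0 = 0.
If it is in box 2 (prior 3/5): the host has 2 equally likely choices, so probability 1/2; weight (3/5)·(1/2) = 3/10.
If it is in box 3 (prior 3/10): the host has no choice, probability 1; weight (3/10)·1 = 3/10.
The weights sum to 3/5.
So P(the gold coin in box 2 | the host opened box 1) = (3/10) / (3/5) = 1/2.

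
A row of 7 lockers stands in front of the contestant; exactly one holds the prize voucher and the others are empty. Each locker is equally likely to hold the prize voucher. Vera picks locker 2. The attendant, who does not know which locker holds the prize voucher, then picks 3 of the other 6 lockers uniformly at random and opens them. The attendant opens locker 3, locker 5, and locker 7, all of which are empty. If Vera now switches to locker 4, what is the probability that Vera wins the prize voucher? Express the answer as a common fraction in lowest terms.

Consider each possible location of the prize voucher in turn.
If it is in any of lockers 1, 2, 4, and 6 (prior 1/7 each): the attendant picks exactly this set with probability 1/20 regardless, and none is the prize; weight (1/7)·(1/20) = 1/140 each.
If it is in any of lockers 3, 5, and 7 (prior 1/7 each): that locker was opened and seen not to hold the prize — ruled out; weight (1/7)·0 = 0 each.
The weights sum to 1/35.
So P(the prize voucher in locker 4 | the attendant opened locker 3, locker 5, and locker 7) = (1/140) / (1/35) = 1/4.

1/4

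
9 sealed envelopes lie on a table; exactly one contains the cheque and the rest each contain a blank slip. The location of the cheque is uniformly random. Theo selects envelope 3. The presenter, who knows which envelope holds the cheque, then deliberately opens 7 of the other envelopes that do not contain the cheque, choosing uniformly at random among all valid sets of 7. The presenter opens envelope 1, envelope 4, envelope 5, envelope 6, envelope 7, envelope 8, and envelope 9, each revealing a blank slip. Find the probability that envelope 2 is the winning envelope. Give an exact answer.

8/9

Consider each possible location of the cheque in turn.
If it is in any of envelopes 1, 4, 5, 6, 7, 8, and 9 (prior 1/9 each): that envelope was opened and seen not to hold the prize — ruled out; weight (1/9)·0 = 0 each.
If it is in envelope 2 (prior 1/9): the presenter has no choice, probability 1; weight (1/9)·1 = 1/9.
If it is in envelope 3 (prior 1/9): the presenter has 8 equally likely choices, so probability 1/8; weight (1/9)·(1/8) = 1/72.
The weights sum to 1/8.
So P(the cheque in envelope 2 | the presenter opened envelope 1, envelope 4, envelope 5, envelope 6, envelope 7, envelope 8, and envelope 9) = (1/9) / (1/8) = 8/9.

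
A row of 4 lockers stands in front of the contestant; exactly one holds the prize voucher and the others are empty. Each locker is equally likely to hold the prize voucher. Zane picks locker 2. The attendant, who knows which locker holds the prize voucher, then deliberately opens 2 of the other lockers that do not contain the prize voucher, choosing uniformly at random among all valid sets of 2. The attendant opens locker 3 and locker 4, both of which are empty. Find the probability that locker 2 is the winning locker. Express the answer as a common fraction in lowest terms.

1/4

Condition on the true location of the prize voucher.
If it is in locker 1 (prior 1/4): the attendant has no choice, probability 1; weight (1/4)·1 = 1/4.
If it is in locker 2 (prior 1/4): the attendant has 3 equally likely choices, so probability 1/3; weight (1/4)·(1/3) = 1/12.
If it is in either of lockers 3 and 4 (prior 1/4 each): that locker was opened and seen not to hold the prize — ruled out; weight (1/4)·0 = 0 each.
The weights sum to 1/3.
So P(the prize voucher in locker 2 | the attendant opened locker 3 and locker 4) = (1/12) / (1/3) = 1/4.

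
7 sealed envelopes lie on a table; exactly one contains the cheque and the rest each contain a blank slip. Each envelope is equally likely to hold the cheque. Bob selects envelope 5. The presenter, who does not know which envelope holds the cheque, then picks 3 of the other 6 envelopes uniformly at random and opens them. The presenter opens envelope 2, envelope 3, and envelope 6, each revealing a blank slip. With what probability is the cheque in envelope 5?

1/4

Because the presenter chose which envelopes to open without knowing where the cheque is, the choice is independent of the prize location. Learning that none of the 3 opened envelopes holds the cheque simply rules out those 3 locations and leaves the remaining 4 envelopes still equally likely by symmetry.
So P(the cheque in envelope 5) = 1/4.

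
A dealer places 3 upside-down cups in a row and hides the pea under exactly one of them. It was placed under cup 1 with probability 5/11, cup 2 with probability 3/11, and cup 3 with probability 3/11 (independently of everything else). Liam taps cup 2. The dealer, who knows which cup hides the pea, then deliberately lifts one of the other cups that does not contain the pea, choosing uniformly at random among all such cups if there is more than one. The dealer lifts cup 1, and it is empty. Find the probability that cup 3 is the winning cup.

Apply Bayes' rule, conditioning on where the pea actually is.
If it is under cup 1 (prior 5/11): the dealer opened cup 1, so this case is ruled out; weight (5/11)·0 = 0.
If it is under cup 2 (prior 3/11): the dealer has 2 equally likely choices, so probability 1/2; weight (3/11)·(1/2) = 3/22.
If it is under cup 3 (prior 3/11): the dealer has no choice, probability 1; weight (3/11)·1 = 3/11.
The weights sum to 9/22.
So P(the pea under cup 3 | the dealer opened cup 1) = (3/11) / (9/22) = 2/3.

2/3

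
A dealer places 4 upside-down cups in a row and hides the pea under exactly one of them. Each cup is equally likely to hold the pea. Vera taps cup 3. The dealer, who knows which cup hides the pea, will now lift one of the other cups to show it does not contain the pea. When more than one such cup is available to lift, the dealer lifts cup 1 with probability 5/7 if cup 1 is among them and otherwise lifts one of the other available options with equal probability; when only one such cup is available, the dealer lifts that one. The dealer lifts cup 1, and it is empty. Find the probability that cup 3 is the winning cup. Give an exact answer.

Apply Bayes' rule, conditioning on where the pea actually is.
If it is under cup 1 (prior 1/4): the dealer opened cup 1, so this case is ruled out; weight (1/4)·0 = 0.
If it is under any of cups 2, 3, and 4 (prior 1/4 each): cup 1 is available, opened with probability 5/7; weight (1/4)·(5/7) = 5/28 each.
The weights sum to 15/28.
So P(the pea under cup 3 | the dealer opened cup 1) = (5/28) / (15/28) = 1/3.

1/3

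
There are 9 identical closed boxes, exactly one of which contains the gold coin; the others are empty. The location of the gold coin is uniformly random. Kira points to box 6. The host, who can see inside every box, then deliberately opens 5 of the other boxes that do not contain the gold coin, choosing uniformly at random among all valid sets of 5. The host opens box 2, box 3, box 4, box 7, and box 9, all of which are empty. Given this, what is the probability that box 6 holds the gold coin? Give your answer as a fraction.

1/9

Apply Bayes' rule, conditioning on where the gold coin actually is.
If it is in any of boxes 1, 5, and 8 (prior 1/9 each): the host has 21 equally likely choices, so probability 1/21; weight (1/9)·(1/21) = 1/189 each.
If it is in any of boxes 2, 3, 4, 7, and 9 (prior 1/9 each): that box was opened and seen not to hold the prize — ruled out; weight (1/9)·0 = 0 each.
If it is in box 6 (prior 1/9): the host has 56 equally likely choices, so probability 1/56; weight (1/9)·(1/56) = 1/504.
The weights sum to 1/56.
So P(the gold coin in box 6 | the host opened box 2, box 3, box 4, box 7, and box 9) = (1/504) / (1/56) = 1/9.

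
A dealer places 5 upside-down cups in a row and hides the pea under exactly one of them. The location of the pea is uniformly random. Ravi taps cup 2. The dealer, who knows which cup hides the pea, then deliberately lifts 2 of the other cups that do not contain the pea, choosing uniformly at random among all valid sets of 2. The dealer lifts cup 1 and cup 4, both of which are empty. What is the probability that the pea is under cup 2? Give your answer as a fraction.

Apply Bayes' rule, conditioning on where the pea actually is.
If it is under either of cups 1 and 4 (prior 1/5 each): that cup was opened and seen not to hold the prize — ruled out; weight (1/5)·0 = 0 each.
If it is under cup 2 (prior 1/5): the dealer has 6 equally likely choices, so probability 1/6; weight (1/5)·(1/6) = 1/30.
If it is under either of cups 3 and 5 (prior 1/5 each): the dealer has 3 equally likely choices, so probability 1/3; weight (1/5)·(1/3) = 1/15 each.
The weights sum to 1/6.
So P(the pea under cup 2 | the dealer opened cup 1 and cup 4) = (1/30) / (1/6) = 1/5.

1/5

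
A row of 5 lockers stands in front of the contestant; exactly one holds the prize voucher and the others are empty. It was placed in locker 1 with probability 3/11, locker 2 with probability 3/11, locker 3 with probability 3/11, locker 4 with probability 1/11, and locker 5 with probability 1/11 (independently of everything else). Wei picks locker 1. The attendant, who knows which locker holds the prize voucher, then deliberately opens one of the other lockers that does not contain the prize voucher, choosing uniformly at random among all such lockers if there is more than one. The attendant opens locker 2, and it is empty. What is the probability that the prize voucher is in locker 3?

12/29

Consider each possible location of the prize voucher in turn.
If it is in locker 1 (prior 3/11): the attendant has 4 equally likely choices, so probability 1/4; weight (3/11)·(1/4) = 3/44.
If it is in locker 2 (prior 3/11): the attendant opened locker 2, so this case is ruled out; weight (3/11)·0 = 0.
If it is in locker 3 (prior 3/11): the attendant has 3 equally likely choices, so probability 1/3; weight (3/11)·(1/3) = 1/11.
If it is in either of lockers 4 and 5 (prior 1/11 each): the attendant has 3 equally likely choices, so probability 1/3; weight (1/11)·(1/3) = 1/33 each.
The weights sum to 29/132.
So P(the prize voucher in locker 3 | the attendant opened locker 2) = (1/11) / (29/132) = 12/29.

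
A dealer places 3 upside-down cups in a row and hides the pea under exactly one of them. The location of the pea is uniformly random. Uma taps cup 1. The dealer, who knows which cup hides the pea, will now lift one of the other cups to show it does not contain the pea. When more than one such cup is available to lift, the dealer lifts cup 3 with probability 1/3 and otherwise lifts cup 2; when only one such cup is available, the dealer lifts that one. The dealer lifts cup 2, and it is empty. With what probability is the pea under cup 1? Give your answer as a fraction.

Consider each possible location of the pea in turn.
If it is under cup 1 (prior 1/3): cup 3 is available but not opened, probability 2/3; weight (1/3)·(2/3) = 2/9.
If it is under cup 2 (prior 1/3): the dealer opened cup 2, so this case is ruled out; weight (1/3)·0 = 0.
If it is under cup 3 (prior 1/3): only cup 2 is available, probability 1; weight (1/3)·1 = 1/3.
The weights sum to 5/9.
So P(the pea under cup 1 | the dealer opened cup 2) = (2/9) / (5/9) = 2/5.

2/5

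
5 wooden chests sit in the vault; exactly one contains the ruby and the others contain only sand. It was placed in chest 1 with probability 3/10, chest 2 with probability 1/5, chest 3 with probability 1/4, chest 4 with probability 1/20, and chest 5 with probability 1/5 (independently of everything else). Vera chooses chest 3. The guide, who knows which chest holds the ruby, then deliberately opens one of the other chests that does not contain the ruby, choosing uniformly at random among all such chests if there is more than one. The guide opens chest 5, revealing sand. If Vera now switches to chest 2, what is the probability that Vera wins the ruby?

Condition on the true location of the ruby.
If it is in chest 1 (prior 3/10): the guide has 3 equally likely choices, so probability 1/3; weight (3/10)·(1/3) = 1/10.
If it is in chest 2 (prior 1/5): the guide has 3 equally likely choices, so probability 1/3; weight (1/5)·(1/3) = 1/15.
If it is in chest 3 (prior 1/4): the guide has 4 equally likely choices, so probability 1/4; weight (1/4)·(1/4) = 1/16.
If it is in chest 4 (prior 1/20): the guide has 3 equally likely choices, so probability 1/3; weight (1/20)·(1/3) = 1/60.
If it is in chest 5 (prior 1/5): the guide opened chest 5, so this case is ruled out; weight (1/5)·0 = 0.
The weights sum to 59/240.
So P(the ruby in chest 2 | the guide opened chest 5) = (1/15) / (59/240) = 16/59.

16/59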